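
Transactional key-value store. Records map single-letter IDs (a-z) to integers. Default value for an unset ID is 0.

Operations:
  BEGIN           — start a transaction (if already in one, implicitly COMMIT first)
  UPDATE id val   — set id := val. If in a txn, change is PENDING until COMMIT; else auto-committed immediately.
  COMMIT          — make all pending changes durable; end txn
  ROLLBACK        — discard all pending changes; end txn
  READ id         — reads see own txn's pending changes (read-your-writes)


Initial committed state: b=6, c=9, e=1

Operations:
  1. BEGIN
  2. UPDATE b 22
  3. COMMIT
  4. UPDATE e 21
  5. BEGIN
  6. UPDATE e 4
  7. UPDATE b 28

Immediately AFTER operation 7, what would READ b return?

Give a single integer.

Answer: 28

Derivation:
Initial committed: {b=6, c=9, e=1}
Op 1: BEGIN: in_txn=True, pending={}
Op 2: UPDATE b=22 (pending; pending now {b=22})
Op 3: COMMIT: merged ['b'] into committed; committed now {b=22, c=9, e=1}
Op 4: UPDATE e=21 (auto-commit; committed e=21)
Op 5: BEGIN: in_txn=True, pending={}
Op 6: UPDATE e=4 (pending; pending now {e=4})
Op 7: UPDATE b=28 (pending; pending now {b=28, e=4})
After op 7: visible(b) = 28 (pending={b=28, e=4}, committed={b=22, c=9, e=21})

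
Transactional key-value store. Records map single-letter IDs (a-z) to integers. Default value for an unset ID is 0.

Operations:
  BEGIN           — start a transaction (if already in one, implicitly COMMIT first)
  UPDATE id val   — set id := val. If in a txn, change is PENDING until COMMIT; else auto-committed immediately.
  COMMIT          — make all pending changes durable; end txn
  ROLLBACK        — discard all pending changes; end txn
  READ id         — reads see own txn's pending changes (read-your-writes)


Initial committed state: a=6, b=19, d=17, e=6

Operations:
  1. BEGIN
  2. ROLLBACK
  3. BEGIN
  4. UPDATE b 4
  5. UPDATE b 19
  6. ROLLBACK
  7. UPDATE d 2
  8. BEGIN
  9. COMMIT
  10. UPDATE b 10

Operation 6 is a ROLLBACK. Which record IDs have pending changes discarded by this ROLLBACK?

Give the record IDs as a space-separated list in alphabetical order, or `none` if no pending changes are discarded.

Answer: b

Derivation:
Initial committed: {a=6, b=19, d=17, e=6}
Op 1: BEGIN: in_txn=True, pending={}
Op 2: ROLLBACK: discarded pending []; in_txn=False
Op 3: BEGIN: in_txn=True, pending={}
Op 4: UPDATE b=4 (pending; pending now {b=4})
Op 5: UPDATE b=19 (pending; pending now {b=19})
Op 6: ROLLBACK: discarded pending ['b']; in_txn=False
Op 7: UPDATE d=2 (auto-commit; committed d=2)
Op 8: BEGIN: in_txn=True, pending={}
Op 9: COMMIT: merged [] into committed; committed now {a=6, b=19, d=2, e=6}
Op 10: UPDATE b=10 (auto-commit; committed b=10)
ROLLBACK at op 6 discards: ['b']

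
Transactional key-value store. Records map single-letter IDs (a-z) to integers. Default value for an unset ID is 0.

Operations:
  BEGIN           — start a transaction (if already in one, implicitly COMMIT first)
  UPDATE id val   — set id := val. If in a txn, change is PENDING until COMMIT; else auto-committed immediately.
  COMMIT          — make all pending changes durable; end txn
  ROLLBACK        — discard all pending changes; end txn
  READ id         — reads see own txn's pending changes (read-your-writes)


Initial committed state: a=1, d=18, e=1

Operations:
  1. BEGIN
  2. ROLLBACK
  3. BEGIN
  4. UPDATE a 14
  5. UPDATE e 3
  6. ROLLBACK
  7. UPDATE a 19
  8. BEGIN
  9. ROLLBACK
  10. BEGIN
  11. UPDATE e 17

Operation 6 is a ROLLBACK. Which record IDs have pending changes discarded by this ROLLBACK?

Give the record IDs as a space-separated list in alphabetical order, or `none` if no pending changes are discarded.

Initial committed: {a=1, d=18, e=1}
Op 1: BEGIN: in_txn=True, pending={}
Op 2: ROLLBACK: discarded pending []; in_txn=False
Op 3: BEGIN: in_txn=True, pending={}
Op 4: UPDATE a=14 (pending; pending now {a=14})
Op 5: UPDATE e=3 (pending; pending now {a=14, e=3})
Op 6: ROLLBACK: discarded pending ['a', 'e']; in_txn=False
Op 7: UPDATE a=19 (auto-commit; committed a=19)
Op 8: BEGIN: in_txn=True, pending={}
Op 9: ROLLBACK: discarded pending []; in_txn=False
Op 10: BEGIN: in_txn=True, pending={}
Op 11: UPDATE e=17 (pending; pending now {e=17})
ROLLBACK at op 6 discards: ['a', 'e']

Answer: a e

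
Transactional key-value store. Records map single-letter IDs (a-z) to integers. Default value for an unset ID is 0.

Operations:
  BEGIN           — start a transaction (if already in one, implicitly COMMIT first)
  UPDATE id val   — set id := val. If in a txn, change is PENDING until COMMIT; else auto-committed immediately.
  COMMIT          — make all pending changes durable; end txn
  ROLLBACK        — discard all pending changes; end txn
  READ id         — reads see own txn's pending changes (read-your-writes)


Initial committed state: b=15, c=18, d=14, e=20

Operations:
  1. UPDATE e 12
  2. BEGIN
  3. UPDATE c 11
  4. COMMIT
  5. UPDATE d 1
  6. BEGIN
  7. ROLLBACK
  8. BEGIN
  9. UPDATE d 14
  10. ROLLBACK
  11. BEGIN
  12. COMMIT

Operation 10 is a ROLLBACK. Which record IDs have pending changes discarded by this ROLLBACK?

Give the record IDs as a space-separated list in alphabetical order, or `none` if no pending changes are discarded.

Answer: d

Derivation:
Initial committed: {b=15, c=18, d=14, e=20}
Op 1: UPDATE e=12 (auto-commit; committed e=12)
Op 2: BEGIN: in_txn=True, pending={}
Op 3: UPDATE c=11 (pending; pending now {c=11})
Op 4: COMMIT: merged ['c'] into committed; committed now {b=15, c=11, d=14, e=12}
Op 5: UPDATE d=1 (auto-commit; committed d=1)
Op 6: BEGIN: in_txn=True, pending={}
Op 7: ROLLBACK: discarded pending []; in_txn=False
Op 8: BEGIN: in_txn=True, pending={}
Op 9: UPDATE d=14 (pending; pending now {d=14})
Op 10: ROLLBACK: discarded pending ['d']; in_txn=False
Op 11: BEGIN: in_txn=True, pending={}
Op 12: COMMIT: merged [] into committed; committed now {b=15, c=11, d=1, e=12}
ROLLBACK at op 10 discards: ['d']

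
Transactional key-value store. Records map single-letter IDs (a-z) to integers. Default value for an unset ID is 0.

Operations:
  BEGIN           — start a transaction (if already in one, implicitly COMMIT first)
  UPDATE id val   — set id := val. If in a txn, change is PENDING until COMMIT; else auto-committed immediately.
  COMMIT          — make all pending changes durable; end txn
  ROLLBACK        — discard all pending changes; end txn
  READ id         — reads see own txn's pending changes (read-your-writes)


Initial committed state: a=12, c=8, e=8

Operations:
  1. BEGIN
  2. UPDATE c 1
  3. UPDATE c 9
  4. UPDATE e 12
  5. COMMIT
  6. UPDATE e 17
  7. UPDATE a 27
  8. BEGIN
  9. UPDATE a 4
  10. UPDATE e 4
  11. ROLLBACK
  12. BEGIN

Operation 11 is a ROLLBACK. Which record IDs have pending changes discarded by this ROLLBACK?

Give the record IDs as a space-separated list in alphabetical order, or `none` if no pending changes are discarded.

Answer: a e

Derivation:
Initial committed: {a=12, c=8, e=8}
Op 1: BEGIN: in_txn=True, pending={}
Op 2: UPDATE c=1 (pending; pending now {c=1})
Op 3: UPDATE c=9 (pending; pending now {c=9})
Op 4: UPDATE e=12 (pending; pending now {c=9, e=12})
Op 5: COMMIT: merged ['c', 'e'] into committed; committed now {a=12, c=9, e=12}
Op 6: UPDATE e=17 (auto-commit; committed e=17)
Op 7: UPDATE a=27 (auto-commit; committed a=27)
Op 8: BEGIN: in_txn=True, pending={}
Op 9: UPDATE a=4 (pending; pending now {a=4})
Op 10: UPDATE e=4 (pending; pending now {a=4, e=4})
Op 11: ROLLBACK: discarded pending ['a', 'e']; in_txn=False
Op 12: BEGIN: in_txn=True, pending={}
ROLLBACK at op 11 discards: ['a', 'e']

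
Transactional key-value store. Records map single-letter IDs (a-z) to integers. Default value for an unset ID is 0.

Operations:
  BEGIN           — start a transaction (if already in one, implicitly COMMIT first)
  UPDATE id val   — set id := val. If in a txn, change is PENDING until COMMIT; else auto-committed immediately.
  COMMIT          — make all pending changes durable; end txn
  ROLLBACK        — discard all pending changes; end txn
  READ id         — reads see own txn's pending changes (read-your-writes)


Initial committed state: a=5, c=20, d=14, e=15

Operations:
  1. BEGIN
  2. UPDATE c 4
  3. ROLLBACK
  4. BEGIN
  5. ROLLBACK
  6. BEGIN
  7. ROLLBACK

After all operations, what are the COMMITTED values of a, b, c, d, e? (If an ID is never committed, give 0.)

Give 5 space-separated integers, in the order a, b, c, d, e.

Answer: 5 0 20 14 15

Derivation:
Initial committed: {a=5, c=20, d=14, e=15}
Op 1: BEGIN: in_txn=True, pending={}
Op 2: UPDATE c=4 (pending; pending now {c=4})
Op 3: ROLLBACK: discarded pending ['c']; in_txn=False
Op 4: BEGIN: in_txn=True, pending={}
Op 5: ROLLBACK: discarded pending []; in_txn=False
Op 6: BEGIN: in_txn=True, pending={}
Op 7: ROLLBACK: discarded pending []; in_txn=False
Final committed: {a=5, c=20, d=14, e=15}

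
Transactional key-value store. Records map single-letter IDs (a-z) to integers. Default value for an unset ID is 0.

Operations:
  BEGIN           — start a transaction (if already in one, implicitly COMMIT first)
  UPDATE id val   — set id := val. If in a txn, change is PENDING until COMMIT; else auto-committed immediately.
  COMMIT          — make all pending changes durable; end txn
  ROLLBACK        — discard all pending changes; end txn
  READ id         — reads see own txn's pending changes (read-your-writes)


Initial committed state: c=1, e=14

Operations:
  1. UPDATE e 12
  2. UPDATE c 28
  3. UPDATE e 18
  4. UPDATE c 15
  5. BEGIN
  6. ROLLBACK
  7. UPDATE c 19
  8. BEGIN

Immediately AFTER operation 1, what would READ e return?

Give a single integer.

Initial committed: {c=1, e=14}
Op 1: UPDATE e=12 (auto-commit; committed e=12)
After op 1: visible(e) = 12 (pending={}, committed={c=1, e=12})

Answer: 12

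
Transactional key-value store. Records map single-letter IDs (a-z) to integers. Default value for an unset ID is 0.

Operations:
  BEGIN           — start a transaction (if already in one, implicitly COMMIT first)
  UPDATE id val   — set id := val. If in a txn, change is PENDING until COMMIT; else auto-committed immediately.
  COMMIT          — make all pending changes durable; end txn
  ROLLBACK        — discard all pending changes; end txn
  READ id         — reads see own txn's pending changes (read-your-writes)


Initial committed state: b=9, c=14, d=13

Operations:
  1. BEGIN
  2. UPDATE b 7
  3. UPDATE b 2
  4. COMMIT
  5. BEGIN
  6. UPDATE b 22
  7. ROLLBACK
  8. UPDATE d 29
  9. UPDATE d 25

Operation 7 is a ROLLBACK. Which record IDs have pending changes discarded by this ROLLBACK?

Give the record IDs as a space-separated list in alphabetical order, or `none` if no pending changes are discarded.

Answer: b

Derivation:
Initial committed: {b=9, c=14, d=13}
Op 1: BEGIN: in_txn=True, pending={}
Op 2: UPDATE b=7 (pending; pending now {b=7})
Op 3: UPDATE b=2 (pending; pending now {b=2})
Op 4: COMMIT: merged ['b'] into committed; committed now {b=2, c=14, d=13}
Op 5: BEGIN: in_txn=True, pending={}
Op 6: UPDATE b=22 (pending; pending now {b=22})
Op 7: ROLLBACK: discarded pending ['b']; in_txn=False
Op 8: UPDATE d=29 (auto-commit; committed d=29)
Op 9: UPDATE d=25 (auto-commit; committed d=25)
ROLLBACK at op 7 discards: ['b']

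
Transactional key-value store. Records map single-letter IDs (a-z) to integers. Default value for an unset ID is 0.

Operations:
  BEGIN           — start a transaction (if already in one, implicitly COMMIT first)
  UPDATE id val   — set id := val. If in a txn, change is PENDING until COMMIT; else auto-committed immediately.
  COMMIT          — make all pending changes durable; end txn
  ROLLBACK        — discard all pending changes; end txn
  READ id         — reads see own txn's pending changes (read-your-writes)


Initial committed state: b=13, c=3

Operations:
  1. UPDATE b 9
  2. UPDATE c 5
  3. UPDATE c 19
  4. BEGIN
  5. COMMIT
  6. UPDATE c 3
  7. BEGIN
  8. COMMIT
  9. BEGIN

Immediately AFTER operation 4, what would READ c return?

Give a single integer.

Answer: 19

Derivation:
Initial committed: {b=13, c=3}
Op 1: UPDATE b=9 (auto-commit; committed b=9)
Op 2: UPDATE c=5 (auto-commit; committed c=5)
Op 3: UPDATE c=19 (auto-commit; committed c=19)
Op 4: BEGIN: in_txn=True, pending={}
After op 4: visible(c) = 19 (pending={}, committed={b=9, c=19})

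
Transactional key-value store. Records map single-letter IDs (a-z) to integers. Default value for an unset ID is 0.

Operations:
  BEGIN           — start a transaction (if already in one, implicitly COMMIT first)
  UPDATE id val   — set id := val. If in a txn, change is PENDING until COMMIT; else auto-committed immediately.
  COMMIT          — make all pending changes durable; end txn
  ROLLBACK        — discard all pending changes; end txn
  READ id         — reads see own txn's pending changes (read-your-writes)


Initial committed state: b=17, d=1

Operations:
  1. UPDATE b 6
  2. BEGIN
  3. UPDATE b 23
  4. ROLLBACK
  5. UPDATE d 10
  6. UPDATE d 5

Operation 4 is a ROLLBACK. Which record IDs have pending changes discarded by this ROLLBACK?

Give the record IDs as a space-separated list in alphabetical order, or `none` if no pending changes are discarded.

Answer: b

Derivation:
Initial committed: {b=17, d=1}
Op 1: UPDATE b=6 (auto-commit; committed b=6)
Op 2: BEGIN: in_txn=True, pending={}
Op 3: UPDATE b=23 (pending; pending now {b=23})
Op 4: ROLLBACK: discarded pending ['b']; in_txn=False
Op 5: UPDATE d=10 (auto-commit; committed d=10)
Op 6: UPDATE d=5 (auto-commit; committed d=5)
ROLLBACK at op 4 discards: ['b']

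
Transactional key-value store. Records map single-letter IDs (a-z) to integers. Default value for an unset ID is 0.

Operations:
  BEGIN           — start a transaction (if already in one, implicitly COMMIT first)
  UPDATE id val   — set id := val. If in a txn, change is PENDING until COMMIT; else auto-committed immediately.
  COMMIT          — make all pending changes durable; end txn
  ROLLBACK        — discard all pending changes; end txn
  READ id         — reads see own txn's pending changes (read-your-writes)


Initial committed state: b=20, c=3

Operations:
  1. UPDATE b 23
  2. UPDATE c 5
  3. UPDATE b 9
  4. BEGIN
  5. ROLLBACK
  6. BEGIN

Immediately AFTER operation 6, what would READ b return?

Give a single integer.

Answer: 9

Derivation:
Initial committed: {b=20, c=3}
Op 1: UPDATE b=23 (auto-commit; committed b=23)
Op 2: UPDATE c=5 (auto-commit; committed c=5)
Op 3: UPDATE b=9 (auto-commit; committed b=9)
Op 4: BEGIN: in_txn=True, pending={}
Op 5: ROLLBACK: discarded pending []; in_txn=False
Op 6: BEGIN: in_txn=True, pending={}
After op 6: visible(b) = 9 (pending={}, committed={b=9, c=5})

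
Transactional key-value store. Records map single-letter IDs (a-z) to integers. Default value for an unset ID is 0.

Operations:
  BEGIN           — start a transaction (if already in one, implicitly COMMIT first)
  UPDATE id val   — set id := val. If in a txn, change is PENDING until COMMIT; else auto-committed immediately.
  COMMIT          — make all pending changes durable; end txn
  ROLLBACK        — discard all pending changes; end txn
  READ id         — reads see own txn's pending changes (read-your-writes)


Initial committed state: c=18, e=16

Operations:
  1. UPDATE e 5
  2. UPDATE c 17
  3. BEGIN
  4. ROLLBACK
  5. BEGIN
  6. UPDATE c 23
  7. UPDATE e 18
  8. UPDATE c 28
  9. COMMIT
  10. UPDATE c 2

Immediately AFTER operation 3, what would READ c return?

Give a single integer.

Initial committed: {c=18, e=16}
Op 1: UPDATE e=5 (auto-commit; committed e=5)
Op 2: UPDATE c=17 (auto-commit; committed c=17)
Op 3: BEGIN: in_txn=True, pending={}
After op 3: visible(c) = 17 (pending={}, committed={c=17, e=5})

Answer: 17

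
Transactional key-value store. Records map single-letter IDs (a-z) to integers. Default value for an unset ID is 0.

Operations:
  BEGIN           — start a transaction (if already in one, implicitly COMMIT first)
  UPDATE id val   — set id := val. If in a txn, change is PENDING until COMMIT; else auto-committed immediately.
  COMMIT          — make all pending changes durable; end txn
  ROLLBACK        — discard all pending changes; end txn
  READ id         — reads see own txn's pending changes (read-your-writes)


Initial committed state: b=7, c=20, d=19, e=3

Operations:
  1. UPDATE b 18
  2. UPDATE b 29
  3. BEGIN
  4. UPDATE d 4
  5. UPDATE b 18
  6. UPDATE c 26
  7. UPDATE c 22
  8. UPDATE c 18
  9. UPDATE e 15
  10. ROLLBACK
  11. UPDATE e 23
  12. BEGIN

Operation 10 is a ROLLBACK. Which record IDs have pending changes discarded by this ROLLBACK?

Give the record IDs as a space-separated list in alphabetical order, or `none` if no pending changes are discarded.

Answer: b c d e

Derivation:
Initial committed: {b=7, c=20, d=19, e=3}
Op 1: UPDATE b=18 (auto-commit; committed b=18)
Op 2: UPDATE b=29 (auto-commit; committed b=29)
Op 3: BEGIN: in_txn=True, pending={}
Op 4: UPDATE d=4 (pending; pending now {d=4})
Op 5: UPDATE b=18 (pending; pending now {b=18, d=4})
Op 6: UPDATE c=26 (pending; pending now {b=18, c=26, d=4})
Op 7: UPDATE c=22 (pending; pending now {b=18, c=22, d=4})
Op 8: UPDATE c=18 (pending; pending now {b=18, c=18, d=4})
Op 9: UPDATE e=15 (pending; pending now {b=18, c=18, d=4, e=15})
Op 10: ROLLBACK: discarded pending ['b', 'c', 'd', 'e']; in_txn=False
Op 11: UPDATE e=23 (auto-commit; committed e=23)
Op 12: BEGIN: in_txn=True, pending={}
ROLLBACK at op 10 discards: ['b', 'c', 'd', 'e']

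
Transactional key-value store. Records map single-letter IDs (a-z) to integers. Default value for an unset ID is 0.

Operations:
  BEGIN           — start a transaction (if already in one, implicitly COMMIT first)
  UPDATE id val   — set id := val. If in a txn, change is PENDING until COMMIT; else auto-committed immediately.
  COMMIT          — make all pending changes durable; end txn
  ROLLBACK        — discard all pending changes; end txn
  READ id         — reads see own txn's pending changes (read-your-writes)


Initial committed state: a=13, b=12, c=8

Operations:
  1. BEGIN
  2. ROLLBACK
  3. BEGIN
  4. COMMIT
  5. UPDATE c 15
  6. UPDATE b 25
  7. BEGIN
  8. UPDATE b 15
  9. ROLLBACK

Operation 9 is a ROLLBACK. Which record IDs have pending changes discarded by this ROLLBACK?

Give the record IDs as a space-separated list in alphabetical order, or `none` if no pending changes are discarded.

Initial committed: {a=13, b=12, c=8}
Op 1: BEGIN: in_txn=True, pending={}
Op 2: ROLLBACK: discarded pending []; in_txn=False
Op 3: BEGIN: in_txn=True, pending={}
Op 4: COMMIT: merged [] into committed; committed now {a=13, b=12, c=8}
Op 5: UPDATE c=15 (auto-commit; committed c=15)
Op 6: UPDATE b=25 (auto-commit; committed b=25)
Op 7: BEGIN: in_txn=True, pending={}
Op 8: UPDATE b=15 (pending; pending now {b=15})
Op 9: ROLLBACK: discarded pending ['b']; in_txn=False
ROLLBACK at op 9 discards: ['b']

Answer: b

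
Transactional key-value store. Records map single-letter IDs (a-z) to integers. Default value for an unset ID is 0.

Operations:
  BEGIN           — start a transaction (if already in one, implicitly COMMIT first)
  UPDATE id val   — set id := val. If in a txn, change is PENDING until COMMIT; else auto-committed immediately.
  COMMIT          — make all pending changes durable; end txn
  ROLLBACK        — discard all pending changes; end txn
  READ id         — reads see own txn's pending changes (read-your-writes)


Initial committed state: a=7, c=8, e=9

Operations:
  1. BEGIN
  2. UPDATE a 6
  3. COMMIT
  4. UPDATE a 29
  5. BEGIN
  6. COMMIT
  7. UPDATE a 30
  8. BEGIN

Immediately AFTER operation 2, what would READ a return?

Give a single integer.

Answer: 6

Derivation:
Initial committed: {a=7, c=8, e=9}
Op 1: BEGIN: in_txn=True, pending={}
Op 2: UPDATE a=6 (pending; pending now {a=6})
After op 2: visible(a) = 6 (pending={a=6}, committed={a=7, c=8, e=9})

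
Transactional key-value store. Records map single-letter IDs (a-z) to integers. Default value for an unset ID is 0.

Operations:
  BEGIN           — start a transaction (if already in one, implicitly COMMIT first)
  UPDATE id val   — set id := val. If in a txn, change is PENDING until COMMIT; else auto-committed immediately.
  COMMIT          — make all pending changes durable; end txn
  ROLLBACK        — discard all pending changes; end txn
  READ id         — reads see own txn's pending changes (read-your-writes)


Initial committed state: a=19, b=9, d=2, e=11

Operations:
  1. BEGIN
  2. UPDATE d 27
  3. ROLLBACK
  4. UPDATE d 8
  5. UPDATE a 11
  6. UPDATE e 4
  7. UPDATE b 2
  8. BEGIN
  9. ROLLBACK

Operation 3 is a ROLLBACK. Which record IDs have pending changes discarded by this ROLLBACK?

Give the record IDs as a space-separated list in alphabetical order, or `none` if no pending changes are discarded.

Initial committed: {a=19, b=9, d=2, e=11}
Op 1: BEGIN: in_txn=True, pending={}
Op 2: UPDATE d=27 (pending; pending now {d=27})
Op 3: ROLLBACK: discarded pending ['d']; in_txn=False
Op 4: UPDATE d=8 (auto-commit; committed d=8)
Op 5: UPDATE a=11 (auto-commit; committed a=11)
Op 6: UPDATE e=4 (auto-commit; committed e=4)
Op 7: UPDATE b=2 (auto-commit; committed b=2)
Op 8: BEGIN: in_txn=True, pending={}
Op 9: ROLLBACK: discarded pending []; in_txn=False
ROLLBACK at op 3 discards: ['d']

Answer: d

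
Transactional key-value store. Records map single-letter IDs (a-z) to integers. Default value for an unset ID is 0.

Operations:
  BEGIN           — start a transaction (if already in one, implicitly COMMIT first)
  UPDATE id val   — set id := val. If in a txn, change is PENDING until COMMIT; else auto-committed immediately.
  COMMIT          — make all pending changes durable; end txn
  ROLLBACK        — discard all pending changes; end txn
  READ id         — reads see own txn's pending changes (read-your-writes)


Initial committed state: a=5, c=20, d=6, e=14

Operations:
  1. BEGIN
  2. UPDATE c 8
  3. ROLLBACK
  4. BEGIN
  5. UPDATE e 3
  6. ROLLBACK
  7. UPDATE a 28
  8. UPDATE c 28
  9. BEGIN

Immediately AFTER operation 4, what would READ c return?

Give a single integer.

Initial committed: {a=5, c=20, d=6, e=14}
Op 1: BEGIN: in_txn=True, pending={}
Op 2: UPDATE c=8 (pending; pending now {c=8})
Op 3: ROLLBACK: discarded pending ['c']; in_txn=False
Op 4: BEGIN: in_txn=True, pending={}
After op 4: visible(c) = 20 (pending={}, committed={a=5, c=20, d=6, e=14})

Answer: 20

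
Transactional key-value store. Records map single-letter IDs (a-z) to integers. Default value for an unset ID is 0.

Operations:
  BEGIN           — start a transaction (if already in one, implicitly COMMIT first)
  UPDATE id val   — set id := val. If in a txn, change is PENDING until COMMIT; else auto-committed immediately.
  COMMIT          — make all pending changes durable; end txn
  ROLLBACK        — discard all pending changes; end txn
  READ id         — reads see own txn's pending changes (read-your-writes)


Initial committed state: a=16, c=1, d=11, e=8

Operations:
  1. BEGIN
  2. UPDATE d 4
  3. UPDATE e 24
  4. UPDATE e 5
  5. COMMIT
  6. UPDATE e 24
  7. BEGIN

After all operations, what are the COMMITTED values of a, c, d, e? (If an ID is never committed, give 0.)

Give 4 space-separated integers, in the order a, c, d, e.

Answer: 16 1 4 24

Derivation:
Initial committed: {a=16, c=1, d=11, e=8}
Op 1: BEGIN: in_txn=True, pending={}
Op 2: UPDATE d=4 (pending; pending now {d=4})
Op 3: UPDATE e=24 (pending; pending now {d=4, e=24})
Op 4: UPDATE e=5 (pending; pending now {d=4, e=5})
Op 5: COMMIT: merged ['d', 'e'] into committed; committed now {a=16, c=1, d=4, e=5}
Op 6: UPDATE e=24 (auto-commit; committed e=24)
Op 7: BEGIN: in_txn=True, pending={}
Final committed: {a=16, c=1, d=4, e=24}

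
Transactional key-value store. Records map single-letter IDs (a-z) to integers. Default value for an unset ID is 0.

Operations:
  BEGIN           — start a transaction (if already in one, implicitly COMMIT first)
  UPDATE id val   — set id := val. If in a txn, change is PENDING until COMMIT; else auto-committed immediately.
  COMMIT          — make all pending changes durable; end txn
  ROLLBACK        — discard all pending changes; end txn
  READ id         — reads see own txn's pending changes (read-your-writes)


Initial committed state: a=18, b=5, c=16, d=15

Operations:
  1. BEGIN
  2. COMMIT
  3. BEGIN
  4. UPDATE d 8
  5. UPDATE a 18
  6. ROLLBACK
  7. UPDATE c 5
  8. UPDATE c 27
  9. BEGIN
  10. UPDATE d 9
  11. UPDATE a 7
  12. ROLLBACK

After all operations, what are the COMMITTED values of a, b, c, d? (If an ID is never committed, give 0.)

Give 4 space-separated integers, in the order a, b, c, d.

Initial committed: {a=18, b=5, c=16, d=15}
Op 1: BEGIN: in_txn=True, pending={}
Op 2: COMMIT: merged [] into committed; committed now {a=18, b=5, c=16, d=15}
Op 3: BEGIN: in_txn=True, pending={}
Op 4: UPDATE d=8 (pending; pending now {d=8})
Op 5: UPDATE a=18 (pending; pending now {a=18, d=8})
Op 6: ROLLBACK: discarded pending ['a', 'd']; in_txn=False
Op 7: UPDATE c=5 (auto-commit; committed c=5)
Op 8: UPDATE c=27 (auto-commit; committed c=27)
Op 9: BEGIN: in_txn=True, pending={}
Op 10: UPDATE d=9 (pending; pending now {d=9})
Op 11: UPDATE a=7 (pending; pending now {a=7, d=9})
Op 12: ROLLBACK: discarded pending ['a', 'd']; in_txn=False
Final committed: {a=18, b=5, c=27, d=15}

Answer: 18 5 27 15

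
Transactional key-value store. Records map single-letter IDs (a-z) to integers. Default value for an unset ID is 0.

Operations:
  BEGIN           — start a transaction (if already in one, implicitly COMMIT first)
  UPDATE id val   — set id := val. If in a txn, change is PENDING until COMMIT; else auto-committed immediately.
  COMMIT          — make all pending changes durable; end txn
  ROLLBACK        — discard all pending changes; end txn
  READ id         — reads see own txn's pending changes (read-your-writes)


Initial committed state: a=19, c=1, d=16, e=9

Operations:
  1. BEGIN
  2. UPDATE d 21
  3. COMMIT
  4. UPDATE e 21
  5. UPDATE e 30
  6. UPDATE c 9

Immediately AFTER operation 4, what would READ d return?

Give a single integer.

Initial committed: {a=19, c=1, d=16, e=9}
Op 1: BEGIN: in_txn=True, pending={}
Op 2: UPDATE d=21 (pending; pending now {d=21})
Op 3: COMMIT: merged ['d'] into committed; committed now {a=19, c=1, d=21, e=9}
Op 4: UPDATE e=21 (auto-commit; committed e=21)
After op 4: visible(d) = 21 (pending={}, committed={a=19, c=1, d=21, e=21})

Answer: 21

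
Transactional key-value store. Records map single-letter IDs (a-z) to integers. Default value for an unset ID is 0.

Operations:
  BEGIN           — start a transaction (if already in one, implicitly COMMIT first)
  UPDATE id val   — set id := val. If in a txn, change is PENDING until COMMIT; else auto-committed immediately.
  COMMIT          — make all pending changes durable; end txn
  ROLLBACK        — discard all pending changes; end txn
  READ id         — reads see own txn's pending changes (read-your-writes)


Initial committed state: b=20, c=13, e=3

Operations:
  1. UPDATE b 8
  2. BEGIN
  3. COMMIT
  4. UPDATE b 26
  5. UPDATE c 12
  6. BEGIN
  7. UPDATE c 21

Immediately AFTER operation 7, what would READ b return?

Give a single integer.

Answer: 26

Derivation:
Initial committed: {b=20, c=13, e=3}
Op 1: UPDATE b=8 (auto-commit; committed b=8)
Op 2: BEGIN: in_txn=True, pending={}
Op 3: COMMIT: merged [] into committed; committed now {b=8, c=13, e=3}
Op 4: UPDATE b=26 (auto-commit; committed b=26)
Op 5: UPDATE c=12 (auto-commit; committed c=12)
Op 6: BEGIN: in_txn=True, pending={}
Op 7: UPDATE c=21 (pending; pending now {c=21})
After op 7: visible(b) = 26 (pending={c=21}, committed={b=26, c=12, e=3})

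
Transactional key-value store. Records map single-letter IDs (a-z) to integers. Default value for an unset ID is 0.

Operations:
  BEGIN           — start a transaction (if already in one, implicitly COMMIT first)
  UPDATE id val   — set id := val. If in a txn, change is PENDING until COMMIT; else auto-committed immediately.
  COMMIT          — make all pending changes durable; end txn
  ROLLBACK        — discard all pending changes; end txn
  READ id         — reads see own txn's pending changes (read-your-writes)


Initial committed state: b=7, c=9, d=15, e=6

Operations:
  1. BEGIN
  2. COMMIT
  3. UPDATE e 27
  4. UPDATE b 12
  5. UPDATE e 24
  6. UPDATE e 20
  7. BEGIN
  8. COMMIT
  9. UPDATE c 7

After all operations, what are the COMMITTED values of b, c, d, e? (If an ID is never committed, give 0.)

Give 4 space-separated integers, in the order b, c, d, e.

Answer: 12 7 15 20

Derivation:
Initial committed: {b=7, c=9, d=15, e=6}
Op 1: BEGIN: in_txn=True, pending={}
Op 2: COMMIT: merged [] into committed; committed now {b=7, c=9, d=15, e=6}
Op 3: UPDATE e=27 (auto-commit; committed e=27)
Op 4: UPDATE b=12 (auto-commit; committed b=12)
Op 5: UPDATE e=24 (auto-commit; committed e=24)
Op 6: UPDATE e=20 (auto-commit; committed e=20)
Op 7: BEGIN: in_txn=True, pending={}
Op 8: COMMIT: merged [] into committed; committed now {b=12, c=9, d=15, e=20}
Op 9: UPDATE c=7 (auto-commit; committed c=7)
Final committed: {b=12, c=7, d=15, e=20}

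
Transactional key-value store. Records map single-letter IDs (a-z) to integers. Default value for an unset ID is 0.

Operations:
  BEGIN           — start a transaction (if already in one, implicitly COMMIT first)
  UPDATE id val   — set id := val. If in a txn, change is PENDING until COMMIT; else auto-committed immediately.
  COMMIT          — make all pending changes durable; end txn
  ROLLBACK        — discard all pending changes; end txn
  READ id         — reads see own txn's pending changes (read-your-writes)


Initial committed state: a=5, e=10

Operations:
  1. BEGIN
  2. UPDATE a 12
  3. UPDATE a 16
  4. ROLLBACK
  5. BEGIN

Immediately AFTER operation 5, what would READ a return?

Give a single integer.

Answer: 5

Derivation:
Initial committed: {a=5, e=10}
Op 1: BEGIN: in_txn=True, pending={}
Op 2: UPDATE a=12 (pending; pending now {a=12})
Op 3: UPDATE a=16 (pending; pending now {a=16})
Op 4: ROLLBACK: discarded pending ['a']; in_txn=False
Op 5: BEGIN: in_txn=True, pending={}
After op 5: visible(a) = 5 (pending={}, committed={a=5, e=10})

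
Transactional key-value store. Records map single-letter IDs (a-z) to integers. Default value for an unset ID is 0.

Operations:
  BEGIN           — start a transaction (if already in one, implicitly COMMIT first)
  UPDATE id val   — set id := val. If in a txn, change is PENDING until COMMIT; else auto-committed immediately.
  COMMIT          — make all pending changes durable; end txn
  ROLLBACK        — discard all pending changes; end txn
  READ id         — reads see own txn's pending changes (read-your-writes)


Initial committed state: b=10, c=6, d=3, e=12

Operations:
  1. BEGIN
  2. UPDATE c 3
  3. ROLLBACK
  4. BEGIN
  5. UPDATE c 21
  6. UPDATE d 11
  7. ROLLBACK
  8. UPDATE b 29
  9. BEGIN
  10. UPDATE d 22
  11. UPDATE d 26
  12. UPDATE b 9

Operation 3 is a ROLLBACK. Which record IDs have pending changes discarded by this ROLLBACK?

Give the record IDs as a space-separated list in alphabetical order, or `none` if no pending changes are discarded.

Answer: c

Derivation:
Initial committed: {b=10, c=6, d=3, e=12}
Op 1: BEGIN: in_txn=True, pending={}
Op 2: UPDATE c=3 (pending; pending now {c=3})
Op 3: ROLLBACK: discarded pending ['c']; in_txn=False
Op 4: BEGIN: in_txn=True, pending={}
Op 5: UPDATE c=21 (pending; pending now {c=21})
Op 6: UPDATE d=11 (pending; pending now {c=21, d=11})
Op 7: ROLLBACK: discarded pending ['c', 'd']; in_txn=False
Op 8: UPDATE b=29 (auto-commit; committed b=29)
Op 9: BEGIN: in_txn=True, pending={}
Op 10: UPDATE d=22 (pending; pending now {d=22})
Op 11: UPDATE d=26 (pending; pending now {d=26})
Op 12: UPDATE b=9 (pending; pending now {b=9, d=26})
ROLLBACK at op 3 discards: ['c']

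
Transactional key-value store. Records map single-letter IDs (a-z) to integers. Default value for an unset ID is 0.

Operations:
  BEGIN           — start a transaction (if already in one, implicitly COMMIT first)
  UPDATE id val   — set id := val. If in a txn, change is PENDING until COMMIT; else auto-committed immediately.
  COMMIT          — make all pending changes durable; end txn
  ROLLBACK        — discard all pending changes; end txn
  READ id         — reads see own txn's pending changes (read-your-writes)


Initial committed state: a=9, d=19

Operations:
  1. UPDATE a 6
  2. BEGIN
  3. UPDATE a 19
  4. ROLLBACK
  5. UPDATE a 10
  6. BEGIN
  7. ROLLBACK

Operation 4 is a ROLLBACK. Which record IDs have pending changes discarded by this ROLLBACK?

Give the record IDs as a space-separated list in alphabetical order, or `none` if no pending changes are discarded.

Answer: a

Derivation:
Initial committed: {a=9, d=19}
Op 1: UPDATE a=6 (auto-commit; committed a=6)
Op 2: BEGIN: in_txn=True, pending={}
Op 3: UPDATE a=19 (pending; pending now {a=19})
Op 4: ROLLBACK: discarded pending ['a']; in_txn=False
Op 5: UPDATE a=10 (auto-commit; committed a=10)
Op 6: BEGIN: in_txn=True, pending={}
Op 7: ROLLBACK: discarded pending []; in_txn=False
ROLLBACK at op 4 discards: ['a']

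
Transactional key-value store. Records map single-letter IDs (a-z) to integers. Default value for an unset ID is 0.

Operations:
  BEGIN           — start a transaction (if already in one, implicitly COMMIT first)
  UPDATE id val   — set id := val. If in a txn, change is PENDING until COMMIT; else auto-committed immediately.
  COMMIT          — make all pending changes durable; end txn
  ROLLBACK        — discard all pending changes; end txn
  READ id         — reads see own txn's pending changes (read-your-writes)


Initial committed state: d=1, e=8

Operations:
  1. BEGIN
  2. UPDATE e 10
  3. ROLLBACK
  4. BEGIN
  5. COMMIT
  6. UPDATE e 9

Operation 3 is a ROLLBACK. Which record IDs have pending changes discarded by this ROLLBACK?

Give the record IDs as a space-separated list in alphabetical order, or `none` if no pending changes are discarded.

Initial committed: {d=1, e=8}
Op 1: BEGIN: in_txn=True, pending={}
Op 2: UPDATE e=10 (pending; pending now {e=10})
Op 3: ROLLBACK: discarded pending ['e']; in_txn=False
Op 4: BEGIN: in_txn=True, pending={}
Op 5: COMMIT: merged [] into committed; committed now {d=1, e=8}
Op 6: UPDATE e=9 (auto-commit; committed e=9)
ROLLBACK at op 3 discards: ['e']

Answer: e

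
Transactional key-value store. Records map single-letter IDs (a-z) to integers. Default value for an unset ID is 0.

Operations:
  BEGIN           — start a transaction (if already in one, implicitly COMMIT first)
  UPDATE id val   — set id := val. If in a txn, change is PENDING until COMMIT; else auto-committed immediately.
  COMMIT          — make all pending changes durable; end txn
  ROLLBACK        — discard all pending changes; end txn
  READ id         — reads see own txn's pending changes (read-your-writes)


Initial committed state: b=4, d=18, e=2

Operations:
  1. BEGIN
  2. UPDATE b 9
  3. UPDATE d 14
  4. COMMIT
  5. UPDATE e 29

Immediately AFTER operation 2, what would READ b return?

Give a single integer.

Answer: 9

Derivation:
Initial committed: {b=4, d=18, e=2}
Op 1: BEGIN: in_txn=True, pending={}
Op 2: UPDATE b=9 (pending; pending now {b=9})
After op 2: visible(b) = 9 (pending={b=9}, committed={b=4, d=18, e=2})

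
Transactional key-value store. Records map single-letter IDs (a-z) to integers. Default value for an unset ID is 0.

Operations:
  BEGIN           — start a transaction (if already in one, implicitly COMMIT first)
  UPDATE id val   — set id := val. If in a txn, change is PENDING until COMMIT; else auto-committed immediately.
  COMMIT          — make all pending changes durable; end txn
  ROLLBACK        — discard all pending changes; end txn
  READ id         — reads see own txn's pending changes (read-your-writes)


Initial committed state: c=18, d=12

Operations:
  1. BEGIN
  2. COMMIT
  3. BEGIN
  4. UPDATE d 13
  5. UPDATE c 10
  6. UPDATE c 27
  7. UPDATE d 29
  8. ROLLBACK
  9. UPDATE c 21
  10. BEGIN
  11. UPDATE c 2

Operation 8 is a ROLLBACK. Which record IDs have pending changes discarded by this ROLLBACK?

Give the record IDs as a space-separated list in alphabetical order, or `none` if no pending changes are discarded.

Initial committed: {c=18, d=12}
Op 1: BEGIN: in_txn=True, pending={}
Op 2: COMMIT: merged [] into committed; committed now {c=18, d=12}
Op 3: BEGIN: in_txn=True, pending={}
Op 4: UPDATE d=13 (pending; pending now {d=13})
Op 5: UPDATE c=10 (pending; pending now {c=10, d=13})
Op 6: UPDATE c=27 (pending; pending now {c=27, d=13})
Op 7: UPDATE d=29 (pending; pending now {c=27, d=29})
Op 8: ROLLBACK: discarded pending ['c', 'd']; in_txn=False
Op 9: UPDATE c=21 (auto-commit; committed c=21)
Op 10: BEGIN: in_txn=True, pending={}
Op 11: UPDATE c=2 (pending; pending now {c=2})
ROLLBACK at op 8 discards: ['c', 'd']

Answer: c d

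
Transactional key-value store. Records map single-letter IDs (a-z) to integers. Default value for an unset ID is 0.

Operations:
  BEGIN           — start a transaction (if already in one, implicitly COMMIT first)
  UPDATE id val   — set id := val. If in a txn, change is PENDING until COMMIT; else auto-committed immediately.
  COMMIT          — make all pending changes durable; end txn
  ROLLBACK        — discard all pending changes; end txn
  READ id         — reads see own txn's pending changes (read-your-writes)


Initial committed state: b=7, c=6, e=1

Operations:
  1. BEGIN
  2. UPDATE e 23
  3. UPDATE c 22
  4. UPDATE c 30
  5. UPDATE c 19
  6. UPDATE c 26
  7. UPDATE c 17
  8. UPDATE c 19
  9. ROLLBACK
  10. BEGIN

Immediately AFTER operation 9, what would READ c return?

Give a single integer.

Initial committed: {b=7, c=6, e=1}
Op 1: BEGIN: in_txn=True, pending={}
Op 2: UPDATE e=23 (pending; pending now {e=23})
Op 3: UPDATE c=22 (pending; pending now {c=22, e=23})
Op 4: UPDATE c=30 (pending; pending now {c=30, e=23})
Op 5: UPDATE c=19 (pending; pending now {c=19, e=23})
Op 6: UPDATE c=26 (pending; pending now {c=26, e=23})
Op 7: UPDATE c=17 (pending; pending now {c=17, e=23})
Op 8: UPDATE c=19 (pending; pending now {c=19, e=23})
Op 9: ROLLBACK: discarded pending ['c', 'e']; in_txn=False
After op 9: visible(c) = 6 (pending={}, committed={b=7, c=6, e=1})

Answer: 6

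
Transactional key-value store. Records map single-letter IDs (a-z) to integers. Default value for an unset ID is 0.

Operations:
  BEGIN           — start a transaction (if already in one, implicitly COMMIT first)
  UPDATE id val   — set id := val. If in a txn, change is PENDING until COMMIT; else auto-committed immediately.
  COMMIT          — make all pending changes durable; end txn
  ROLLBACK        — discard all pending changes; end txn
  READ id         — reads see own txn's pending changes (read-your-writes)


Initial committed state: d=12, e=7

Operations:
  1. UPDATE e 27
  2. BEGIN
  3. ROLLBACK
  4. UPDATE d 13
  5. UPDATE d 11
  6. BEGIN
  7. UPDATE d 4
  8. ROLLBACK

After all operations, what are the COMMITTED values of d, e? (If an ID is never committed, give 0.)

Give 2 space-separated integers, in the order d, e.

Answer: 11 27

Derivation:
Initial committed: {d=12, e=7}
Op 1: UPDATE e=27 (auto-commit; committed e=27)
Op 2: BEGIN: in_txn=True, pending={}
Op 3: ROLLBACK: discarded pending []; in_txn=False
Op 4: UPDATE d=13 (auto-commit; committed d=13)
Op 5: UPDATE d=11 (auto-commit; committed d=11)
Op 6: BEGIN: in_txn=True, pending={}
Op 7: UPDATE d=4 (pending; pending now {d=4})
Op 8: ROLLBACK: discarded pending ['d']; in_txn=False
Final committed: {d=11, e=27}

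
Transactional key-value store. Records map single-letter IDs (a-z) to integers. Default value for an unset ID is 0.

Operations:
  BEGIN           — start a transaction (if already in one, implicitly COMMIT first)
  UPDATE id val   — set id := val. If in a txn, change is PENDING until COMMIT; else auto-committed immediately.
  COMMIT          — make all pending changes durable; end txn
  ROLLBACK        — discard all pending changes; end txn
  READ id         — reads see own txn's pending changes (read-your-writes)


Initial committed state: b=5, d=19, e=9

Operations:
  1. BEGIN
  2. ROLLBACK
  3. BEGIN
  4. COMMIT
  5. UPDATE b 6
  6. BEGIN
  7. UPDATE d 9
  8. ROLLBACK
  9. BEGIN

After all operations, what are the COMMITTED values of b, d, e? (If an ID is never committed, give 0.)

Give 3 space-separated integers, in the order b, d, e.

Initial committed: {b=5, d=19, e=9}
Op 1: BEGIN: in_txn=True, pending={}
Op 2: ROLLBACK: discarded pending []; in_txn=False
Op 3: BEGIN: in_txn=True, pending={}
Op 4: COMMIT: merged [] into committed; committed now {b=5, d=19, e=9}
Op 5: UPDATE b=6 (auto-commit; committed b=6)
Op 6: BEGIN: in_txn=True, pending={}
Op 7: UPDATE d=9 (pending; pending now {d=9})
Op 8: ROLLBACK: discarded pending ['d']; in_txn=False
Op 9: BEGIN: in_txn=True, pending={}
Final committed: {b=6, d=19, e=9}

Answer: 6 19 9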